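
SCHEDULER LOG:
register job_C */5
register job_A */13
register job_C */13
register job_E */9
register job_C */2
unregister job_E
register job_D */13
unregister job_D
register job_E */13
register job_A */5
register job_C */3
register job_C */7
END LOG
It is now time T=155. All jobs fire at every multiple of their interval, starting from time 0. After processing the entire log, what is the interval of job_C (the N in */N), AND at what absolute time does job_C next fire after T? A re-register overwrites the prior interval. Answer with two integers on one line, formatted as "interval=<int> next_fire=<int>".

Op 1: register job_C */5 -> active={job_C:*/5}
Op 2: register job_A */13 -> active={job_A:*/13, job_C:*/5}
Op 3: register job_C */13 -> active={job_A:*/13, job_C:*/13}
Op 4: register job_E */9 -> active={job_A:*/13, job_C:*/13, job_E:*/9}
Op 5: register job_C */2 -> active={job_A:*/13, job_C:*/2, job_E:*/9}
Op 6: unregister job_E -> active={job_A:*/13, job_C:*/2}
Op 7: register job_D */13 -> active={job_A:*/13, job_C:*/2, job_D:*/13}
Op 8: unregister job_D -> active={job_A:*/13, job_C:*/2}
Op 9: register job_E */13 -> active={job_A:*/13, job_C:*/2, job_E:*/13}
Op 10: register job_A */5 -> active={job_A:*/5, job_C:*/2, job_E:*/13}
Op 11: register job_C */3 -> active={job_A:*/5, job_C:*/3, job_E:*/13}
Op 12: register job_C */7 -> active={job_A:*/5, job_C:*/7, job_E:*/13}
Final interval of job_C = 7
Next fire of job_C after T=155: (155//7+1)*7 = 161

Answer: interval=7 next_fire=161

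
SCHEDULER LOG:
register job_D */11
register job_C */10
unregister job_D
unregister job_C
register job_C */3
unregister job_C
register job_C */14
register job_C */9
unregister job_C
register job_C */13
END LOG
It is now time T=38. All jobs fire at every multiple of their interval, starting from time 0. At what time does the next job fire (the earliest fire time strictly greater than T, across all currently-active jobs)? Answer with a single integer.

Op 1: register job_D */11 -> active={job_D:*/11}
Op 2: register job_C */10 -> active={job_C:*/10, job_D:*/11}
Op 3: unregister job_D -> active={job_C:*/10}
Op 4: unregister job_C -> active={}
Op 5: register job_C */3 -> active={job_C:*/3}
Op 6: unregister job_C -> active={}
Op 7: register job_C */14 -> active={job_C:*/14}
Op 8: register job_C */9 -> active={job_C:*/9}
Op 9: unregister job_C -> active={}
Op 10: register job_C */13 -> active={job_C:*/13}
  job_C: interval 13, next fire after T=38 is 39
Earliest fire time = 39 (job job_C)

Answer: 39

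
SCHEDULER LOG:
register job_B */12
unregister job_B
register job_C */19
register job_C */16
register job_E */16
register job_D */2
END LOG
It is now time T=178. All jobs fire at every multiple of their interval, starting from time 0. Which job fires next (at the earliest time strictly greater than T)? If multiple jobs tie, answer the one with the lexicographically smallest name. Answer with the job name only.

Answer: job_D

Derivation:
Op 1: register job_B */12 -> active={job_B:*/12}
Op 2: unregister job_B -> active={}
Op 3: register job_C */19 -> active={job_C:*/19}
Op 4: register job_C */16 -> active={job_C:*/16}
Op 5: register job_E */16 -> active={job_C:*/16, job_E:*/16}
Op 6: register job_D */2 -> active={job_C:*/16, job_D:*/2, job_E:*/16}
  job_C: interval 16, next fire after T=178 is 192
  job_D: interval 2, next fire after T=178 is 180
  job_E: interval 16, next fire after T=178 is 192
Earliest = 180, winner (lex tiebreak) = job_D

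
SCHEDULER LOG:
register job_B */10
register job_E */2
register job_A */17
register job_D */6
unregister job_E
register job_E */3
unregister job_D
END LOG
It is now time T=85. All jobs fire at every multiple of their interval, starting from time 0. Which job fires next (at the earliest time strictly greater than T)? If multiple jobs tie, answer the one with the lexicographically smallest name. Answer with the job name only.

Answer: job_E

Derivation:
Op 1: register job_B */10 -> active={job_B:*/10}
Op 2: register job_E */2 -> active={job_B:*/10, job_E:*/2}
Op 3: register job_A */17 -> active={job_A:*/17, job_B:*/10, job_E:*/2}
Op 4: register job_D */6 -> active={job_A:*/17, job_B:*/10, job_D:*/6, job_E:*/2}
Op 5: unregister job_E -> active={job_A:*/17, job_B:*/10, job_D:*/6}
Op 6: register job_E */3 -> active={job_A:*/17, job_B:*/10, job_D:*/6, job_E:*/3}
Op 7: unregister job_D -> active={job_A:*/17, job_B:*/10, job_E:*/3}
  job_A: interval 17, next fire after T=85 is 102
  job_B: interval 10, next fire after T=85 is 90
  job_E: interval 3, next fire after T=85 is 87
Earliest = 87, winner (lex tiebreak) = job_E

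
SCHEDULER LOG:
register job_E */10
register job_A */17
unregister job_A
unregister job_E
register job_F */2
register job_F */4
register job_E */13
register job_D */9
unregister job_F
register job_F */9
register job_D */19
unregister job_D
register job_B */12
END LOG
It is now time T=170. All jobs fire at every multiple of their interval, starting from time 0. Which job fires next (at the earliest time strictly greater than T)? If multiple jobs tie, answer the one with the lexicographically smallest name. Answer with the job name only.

Answer: job_F

Derivation:
Op 1: register job_E */10 -> active={job_E:*/10}
Op 2: register job_A */17 -> active={job_A:*/17, job_E:*/10}
Op 3: unregister job_A -> active={job_E:*/10}
Op 4: unregister job_E -> active={}
Op 5: register job_F */2 -> active={job_F:*/2}
Op 6: register job_F */4 -> active={job_F:*/4}
Op 7: register job_E */13 -> active={job_E:*/13, job_F:*/4}
Op 8: register job_D */9 -> active={job_D:*/9, job_E:*/13, job_F:*/4}
Op 9: unregister job_F -> active={job_D:*/9, job_E:*/13}
Op 10: register job_F */9 -> active={job_D:*/9, job_E:*/13, job_F:*/9}
Op 11: register job_D */19 -> active={job_D:*/19, job_E:*/13, job_F:*/9}
Op 12: unregister job_D -> active={job_E:*/13, job_F:*/9}
Op 13: register job_B */12 -> active={job_B:*/12, job_E:*/13, job_F:*/9}
  job_B: interval 12, next fire after T=170 is 180
  job_E: interval 13, next fire after T=170 is 182
  job_F: interval 9, next fire after T=170 is 171
Earliest = 171, winner (lex tiebreak) = job_F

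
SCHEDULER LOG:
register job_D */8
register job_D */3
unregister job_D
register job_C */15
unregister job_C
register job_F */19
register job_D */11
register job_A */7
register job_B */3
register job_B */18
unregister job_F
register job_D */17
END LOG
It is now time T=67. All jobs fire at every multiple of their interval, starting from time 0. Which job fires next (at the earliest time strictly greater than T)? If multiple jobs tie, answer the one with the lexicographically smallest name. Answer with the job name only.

Answer: job_D

Derivation:
Op 1: register job_D */8 -> active={job_D:*/8}
Op 2: register job_D */3 -> active={job_D:*/3}
Op 3: unregister job_D -> active={}
Op 4: register job_C */15 -> active={job_C:*/15}
Op 5: unregister job_C -> active={}
Op 6: register job_F */19 -> active={job_F:*/19}
Op 7: register job_D */11 -> active={job_D:*/11, job_F:*/19}
Op 8: register job_A */7 -> active={job_A:*/7, job_D:*/11, job_F:*/19}
Op 9: register job_B */3 -> active={job_A:*/7, job_B:*/3, job_D:*/11, job_F:*/19}
Op 10: register job_B */18 -> active={job_A:*/7, job_B:*/18, job_D:*/11, job_F:*/19}
Op 11: unregister job_F -> active={job_A:*/7, job_B:*/18, job_D:*/11}
Op 12: register job_D */17 -> active={job_A:*/7, job_B:*/18, job_D:*/17}
  job_A: interval 7, next fire after T=67 is 70
  job_B: interval 18, next fire after T=67 is 72
  job_D: interval 17, next fire after T=67 is 68
Earliest = 68, winner (lex tiebreak) = job_D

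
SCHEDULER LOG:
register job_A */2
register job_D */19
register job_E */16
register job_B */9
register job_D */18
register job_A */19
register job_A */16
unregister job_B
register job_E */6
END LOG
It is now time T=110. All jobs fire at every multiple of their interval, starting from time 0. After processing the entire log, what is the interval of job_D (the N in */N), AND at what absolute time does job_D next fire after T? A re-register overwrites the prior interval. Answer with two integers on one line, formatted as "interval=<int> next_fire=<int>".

Op 1: register job_A */2 -> active={job_A:*/2}
Op 2: register job_D */19 -> active={job_A:*/2, job_D:*/19}
Op 3: register job_E */16 -> active={job_A:*/2, job_D:*/19, job_E:*/16}
Op 4: register job_B */9 -> active={job_A:*/2, job_B:*/9, job_D:*/19, job_E:*/16}
Op 5: register job_D */18 -> active={job_A:*/2, job_B:*/9, job_D:*/18, job_E:*/16}
Op 6: register job_A */19 -> active={job_A:*/19, job_B:*/9, job_D:*/18, job_E:*/16}
Op 7: register job_A */16 -> active={job_A:*/16, job_B:*/9, job_D:*/18, job_E:*/16}
Op 8: unregister job_B -> active={job_A:*/16, job_D:*/18, job_E:*/16}
Op 9: register job_E */6 -> active={job_A:*/16, job_D:*/18, job_E:*/6}
Final interval of job_D = 18
Next fire of job_D after T=110: (110//18+1)*18 = 126

Answer: interval=18 next_fire=126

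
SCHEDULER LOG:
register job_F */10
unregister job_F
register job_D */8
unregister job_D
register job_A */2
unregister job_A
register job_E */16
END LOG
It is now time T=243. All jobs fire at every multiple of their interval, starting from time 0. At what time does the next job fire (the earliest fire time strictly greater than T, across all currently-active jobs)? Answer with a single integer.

Op 1: register job_F */10 -> active={job_F:*/10}
Op 2: unregister job_F -> active={}
Op 3: register job_D */8 -> active={job_D:*/8}
Op 4: unregister job_D -> active={}
Op 5: register job_A */2 -> active={job_A:*/2}
Op 6: unregister job_A -> active={}
Op 7: register job_E */16 -> active={job_E:*/16}
  job_E: interval 16, next fire after T=243 is 256
Earliest fire time = 256 (job job_E)

Answer: 256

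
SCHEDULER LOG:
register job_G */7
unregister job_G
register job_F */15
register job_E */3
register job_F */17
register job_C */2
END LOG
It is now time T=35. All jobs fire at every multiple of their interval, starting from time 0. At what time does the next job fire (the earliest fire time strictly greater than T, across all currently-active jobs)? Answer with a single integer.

Op 1: register job_G */7 -> active={job_G:*/7}
Op 2: unregister job_G -> active={}
Op 3: register job_F */15 -> active={job_F:*/15}
Op 4: register job_E */3 -> active={job_E:*/3, job_F:*/15}
Op 5: register job_F */17 -> active={job_E:*/3, job_F:*/17}
Op 6: register job_C */2 -> active={job_C:*/2, job_E:*/3, job_F:*/17}
  job_C: interval 2, next fire after T=35 is 36
  job_E: interval 3, next fire after T=35 is 36
  job_F: interval 17, next fire after T=35 is 51
Earliest fire time = 36 (job job_C)

Answer: 36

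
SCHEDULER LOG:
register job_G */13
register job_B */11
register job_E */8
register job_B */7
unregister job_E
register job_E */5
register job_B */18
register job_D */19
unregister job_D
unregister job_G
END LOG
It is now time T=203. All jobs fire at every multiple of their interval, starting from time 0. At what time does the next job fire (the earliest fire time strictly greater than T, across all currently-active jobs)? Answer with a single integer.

Answer: 205

Derivation:
Op 1: register job_G */13 -> active={job_G:*/13}
Op 2: register job_B */11 -> active={job_B:*/11, job_G:*/13}
Op 3: register job_E */8 -> active={job_B:*/11, job_E:*/8, job_G:*/13}
Op 4: register job_B */7 -> active={job_B:*/7, job_E:*/8, job_G:*/13}
Op 5: unregister job_E -> active={job_B:*/7, job_G:*/13}
Op 6: register job_E */5 -> active={job_B:*/7, job_E:*/5, job_G:*/13}
Op 7: register job_B */18 -> active={job_B:*/18, job_E:*/5, job_G:*/13}
Op 8: register job_D */19 -> active={job_B:*/18, job_D:*/19, job_E:*/5, job_G:*/13}
Op 9: unregister job_D -> active={job_B:*/18, job_E:*/5, job_G:*/13}
Op 10: unregister job_G -> active={job_B:*/18, job_E:*/5}
  job_B: interval 18, next fire after T=203 is 216
  job_E: interval 5, next fire after T=203 is 205
Earliest fire time = 205 (job job_E)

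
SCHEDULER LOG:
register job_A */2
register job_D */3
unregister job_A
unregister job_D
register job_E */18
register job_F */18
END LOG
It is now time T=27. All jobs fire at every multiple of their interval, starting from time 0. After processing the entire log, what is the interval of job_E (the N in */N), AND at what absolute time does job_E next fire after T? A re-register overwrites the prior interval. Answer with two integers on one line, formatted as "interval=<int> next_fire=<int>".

Op 1: register job_A */2 -> active={job_A:*/2}
Op 2: register job_D */3 -> active={job_A:*/2, job_D:*/3}
Op 3: unregister job_A -> active={job_D:*/3}
Op 4: unregister job_D -> active={}
Op 5: register job_E */18 -> active={job_E:*/18}
Op 6: register job_F */18 -> active={job_E:*/18, job_F:*/18}
Final interval of job_E = 18
Next fire of job_E after T=27: (27//18+1)*18 = 36

Answer: interval=18 next_fire=36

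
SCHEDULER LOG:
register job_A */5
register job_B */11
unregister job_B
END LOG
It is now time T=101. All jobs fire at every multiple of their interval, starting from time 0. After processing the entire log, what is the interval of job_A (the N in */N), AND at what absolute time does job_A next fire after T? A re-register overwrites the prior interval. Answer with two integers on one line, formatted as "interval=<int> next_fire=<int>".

Answer: interval=5 next_fire=105

Derivation:
Op 1: register job_A */5 -> active={job_A:*/5}
Op 2: register job_B */11 -> active={job_A:*/5, job_B:*/11}
Op 3: unregister job_B -> active={job_A:*/5}
Final interval of job_A = 5
Next fire of job_A after T=101: (101//5+1)*5 = 105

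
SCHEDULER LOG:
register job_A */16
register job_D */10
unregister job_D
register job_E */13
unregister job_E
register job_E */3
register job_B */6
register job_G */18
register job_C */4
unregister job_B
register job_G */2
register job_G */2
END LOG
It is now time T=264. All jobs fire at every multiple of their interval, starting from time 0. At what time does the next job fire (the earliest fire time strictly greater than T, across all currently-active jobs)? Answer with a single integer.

Answer: 266

Derivation:
Op 1: register job_A */16 -> active={job_A:*/16}
Op 2: register job_D */10 -> active={job_A:*/16, job_D:*/10}
Op 3: unregister job_D -> active={job_A:*/16}
Op 4: register job_E */13 -> active={job_A:*/16, job_E:*/13}
Op 5: unregister job_E -> active={job_A:*/16}
Op 6: register job_E */3 -> active={job_A:*/16, job_E:*/3}
Op 7: register job_B */6 -> active={job_A:*/16, job_B:*/6, job_E:*/3}
Op 8: register job_G */18 -> active={job_A:*/16, job_B:*/6, job_E:*/3, job_G:*/18}
Op 9: register job_C */4 -> active={job_A:*/16, job_B:*/6, job_C:*/4, job_E:*/3, job_G:*/18}
Op 10: unregister job_B -> active={job_A:*/16, job_C:*/4, job_E:*/3, job_G:*/18}
Op 11: register job_G */2 -> active={job_A:*/16, job_C:*/4, job_E:*/3, job_G:*/2}
Op 12: register job_G */2 -> active={job_A:*/16, job_C:*/4, job_E:*/3, job_G:*/2}
  job_A: interval 16, next fire after T=264 is 272
  job_C: interval 4, next fire after T=264 is 268
  job_E: interval 3, next fire after T=264 is 267
  job_G: interval 2, next fire after T=264 is 266
Earliest fire time = 266 (job job_G)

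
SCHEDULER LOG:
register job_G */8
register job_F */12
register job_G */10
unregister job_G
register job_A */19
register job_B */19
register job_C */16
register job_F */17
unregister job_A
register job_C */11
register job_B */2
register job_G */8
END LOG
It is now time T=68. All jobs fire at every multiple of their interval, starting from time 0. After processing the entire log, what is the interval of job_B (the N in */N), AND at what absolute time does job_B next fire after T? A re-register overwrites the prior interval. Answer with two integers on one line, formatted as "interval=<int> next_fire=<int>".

Answer: interval=2 next_fire=70

Derivation:
Op 1: register job_G */8 -> active={job_G:*/8}
Op 2: register job_F */12 -> active={job_F:*/12, job_G:*/8}
Op 3: register job_G */10 -> active={job_F:*/12, job_G:*/10}
Op 4: unregister job_G -> active={job_F:*/12}
Op 5: register job_A */19 -> active={job_A:*/19, job_F:*/12}
Op 6: register job_B */19 -> active={job_A:*/19, job_B:*/19, job_F:*/12}
Op 7: register job_C */16 -> active={job_A:*/19, job_B:*/19, job_C:*/16, job_F:*/12}
Op 8: register job_F */17 -> active={job_A:*/19, job_B:*/19, job_C:*/16, job_F:*/17}
Op 9: unregister job_A -> active={job_B:*/19, job_C:*/16, job_F:*/17}
Op 10: register job_C */11 -> active={job_B:*/19, job_C:*/11, job_F:*/17}
Op 11: register job_B */2 -> active={job_B:*/2, job_C:*/11, job_F:*/17}
Op 12: register job_G */8 -> active={job_B:*/2, job_C:*/11, job_F:*/17, job_G:*/8}
Final interval of job_B = 2
Next fire of job_B after T=68: (68//2+1)*2 = 70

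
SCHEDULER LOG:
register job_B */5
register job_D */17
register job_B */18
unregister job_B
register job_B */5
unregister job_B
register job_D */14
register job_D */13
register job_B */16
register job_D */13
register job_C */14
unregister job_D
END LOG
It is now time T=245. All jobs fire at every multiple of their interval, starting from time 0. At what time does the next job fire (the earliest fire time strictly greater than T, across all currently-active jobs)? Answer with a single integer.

Op 1: register job_B */5 -> active={job_B:*/5}
Op 2: register job_D */17 -> active={job_B:*/5, job_D:*/17}
Op 3: register job_B */18 -> active={job_B:*/18, job_D:*/17}
Op 4: unregister job_B -> active={job_D:*/17}
Op 5: register job_B */5 -> active={job_B:*/5, job_D:*/17}
Op 6: unregister job_B -> active={job_D:*/17}
Op 7: register job_D */14 -> active={job_D:*/14}
Op 8: register job_D */13 -> active={job_D:*/13}
Op 9: register job_B */16 -> active={job_B:*/16, job_D:*/13}
Op 10: register job_D */13 -> active={job_B:*/16, job_D:*/13}
Op 11: register job_C */14 -> active={job_B:*/16, job_C:*/14, job_D:*/13}
Op 12: unregister job_D -> active={job_B:*/16, job_C:*/14}
  job_B: interval 16, next fire after T=245 is 256
  job_C: interval 14, next fire after T=245 is 252
Earliest fire time = 252 (job job_C)

Answer: 252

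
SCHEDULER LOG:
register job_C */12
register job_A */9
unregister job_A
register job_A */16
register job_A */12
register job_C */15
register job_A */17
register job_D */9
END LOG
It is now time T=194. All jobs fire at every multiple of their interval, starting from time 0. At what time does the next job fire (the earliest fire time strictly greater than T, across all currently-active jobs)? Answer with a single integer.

Op 1: register job_C */12 -> active={job_C:*/12}
Op 2: register job_A */9 -> active={job_A:*/9, job_C:*/12}
Op 3: unregister job_A -> active={job_C:*/12}
Op 4: register job_A */16 -> active={job_A:*/16, job_C:*/12}
Op 5: register job_A */12 -> active={job_A:*/12, job_C:*/12}
Op 6: register job_C */15 -> active={job_A:*/12, job_C:*/15}
Op 7: register job_A */17 -> active={job_A:*/17, job_C:*/15}
Op 8: register job_D */9 -> active={job_A:*/17, job_C:*/15, job_D:*/9}
  job_A: interval 17, next fire after T=194 is 204
  job_C: interval 15, next fire after T=194 is 195
  job_D: interval 9, next fire after T=194 is 198
Earliest fire time = 195 (job job_C)

Answer: 195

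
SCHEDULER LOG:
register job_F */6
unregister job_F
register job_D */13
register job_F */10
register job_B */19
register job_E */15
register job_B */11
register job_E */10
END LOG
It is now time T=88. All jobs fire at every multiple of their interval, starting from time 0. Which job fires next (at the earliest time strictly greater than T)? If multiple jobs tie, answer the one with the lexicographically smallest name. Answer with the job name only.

Op 1: register job_F */6 -> active={job_F:*/6}
Op 2: unregister job_F -> active={}
Op 3: register job_D */13 -> active={job_D:*/13}
Op 4: register job_F */10 -> active={job_D:*/13, job_F:*/10}
Op 5: register job_B */19 -> active={job_B:*/19, job_D:*/13, job_F:*/10}
Op 6: register job_E */15 -> active={job_B:*/19, job_D:*/13, job_E:*/15, job_F:*/10}
Op 7: register job_B */11 -> active={job_B:*/11, job_D:*/13, job_E:*/15, job_F:*/10}
Op 8: register job_E */10 -> active={job_B:*/11, job_D:*/13, job_E:*/10, job_F:*/10}
  job_B: interval 11, next fire after T=88 is 99
  job_D: interval 13, next fire after T=88 is 91
  job_E: interval 10, next fire after T=88 is 90
  job_F: interval 10, next fire after T=88 is 90
Earliest = 90, winner (lex tiebreak) = job_E

Answer: job_E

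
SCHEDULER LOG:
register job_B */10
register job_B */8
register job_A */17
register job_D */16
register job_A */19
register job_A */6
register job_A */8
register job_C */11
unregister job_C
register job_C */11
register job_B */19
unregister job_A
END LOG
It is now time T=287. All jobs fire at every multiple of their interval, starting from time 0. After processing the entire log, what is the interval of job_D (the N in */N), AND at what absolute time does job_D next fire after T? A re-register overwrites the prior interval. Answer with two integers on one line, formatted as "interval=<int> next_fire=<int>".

Op 1: register job_B */10 -> active={job_B:*/10}
Op 2: register job_B */8 -> active={job_B:*/8}
Op 3: register job_A */17 -> active={job_A:*/17, job_B:*/8}
Op 4: register job_D */16 -> active={job_A:*/17, job_B:*/8, job_D:*/16}
Op 5: register job_A */19 -> active={job_A:*/19, job_B:*/8, job_D:*/16}
Op 6: register job_A */6 -> active={job_A:*/6, job_B:*/8, job_D:*/16}
Op 7: register job_A */8 -> active={job_A:*/8, job_B:*/8, job_D:*/16}
Op 8: register job_C */11 -> active={job_A:*/8, job_B:*/8, job_C:*/11, job_D:*/16}
Op 9: unregister job_C -> active={job_A:*/8, job_B:*/8, job_D:*/16}
Op 10: register job_C */11 -> active={job_A:*/8, job_B:*/8, job_C:*/11, job_D:*/16}
Op 11: register job_B */19 -> active={job_A:*/8, job_B:*/19, job_C:*/11, job_D:*/16}
Op 12: unregister job_A -> active={job_B:*/19, job_C:*/11, job_D:*/16}
Final interval of job_D = 16
Next fire of job_D after T=287: (287//16+1)*16 = 288

Answer: interval=16 next_fire=288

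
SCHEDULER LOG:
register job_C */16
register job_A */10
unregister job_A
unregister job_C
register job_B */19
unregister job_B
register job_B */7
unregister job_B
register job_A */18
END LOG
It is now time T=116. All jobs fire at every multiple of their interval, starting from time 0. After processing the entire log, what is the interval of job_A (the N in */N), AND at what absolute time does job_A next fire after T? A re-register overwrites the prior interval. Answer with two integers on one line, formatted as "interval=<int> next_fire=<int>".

Op 1: register job_C */16 -> active={job_C:*/16}
Op 2: register job_A */10 -> active={job_A:*/10, job_C:*/16}
Op 3: unregister job_A -> active={job_C:*/16}
Op 4: unregister job_C -> active={}
Op 5: register job_B */19 -> active={job_B:*/19}
Op 6: unregister job_B -> active={}
Op 7: register job_B */7 -> active={job_B:*/7}
Op 8: unregister job_B -> active={}
Op 9: register job_A */18 -> active={job_A:*/18}
Final interval of job_A = 18
Next fire of job_A after T=116: (116//18+1)*18 = 126

Answer: interval=18 next_fire=126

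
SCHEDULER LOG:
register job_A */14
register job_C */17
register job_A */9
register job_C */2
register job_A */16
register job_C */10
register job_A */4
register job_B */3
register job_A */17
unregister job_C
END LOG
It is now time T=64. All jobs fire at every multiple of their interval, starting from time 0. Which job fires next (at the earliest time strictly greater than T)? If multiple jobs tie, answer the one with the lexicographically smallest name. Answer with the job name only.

Op 1: register job_A */14 -> active={job_A:*/14}
Op 2: register job_C */17 -> active={job_A:*/14, job_C:*/17}
Op 3: register job_A */9 -> active={job_A:*/9, job_C:*/17}
Op 4: register job_C */2 -> active={job_A:*/9, job_C:*/2}
Op 5: register job_A */16 -> active={job_A:*/16, job_C:*/2}
Op 6: register job_C */10 -> active={job_A:*/16, job_C:*/10}
Op 7: register job_A */4 -> active={job_A:*/4, job_C:*/10}
Op 8: register job_B */3 -> active={job_A:*/4, job_B:*/3, job_C:*/10}
Op 9: register job_A */17 -> active={job_A:*/17, job_B:*/3, job_C:*/10}
Op 10: unregister job_C -> active={job_A:*/17, job_B:*/3}
  job_A: interval 17, next fire after T=64 is 68
  job_B: interval 3, next fire after T=64 is 66
Earliest = 66, winner (lex tiebreak) = job_B

Answer: job_B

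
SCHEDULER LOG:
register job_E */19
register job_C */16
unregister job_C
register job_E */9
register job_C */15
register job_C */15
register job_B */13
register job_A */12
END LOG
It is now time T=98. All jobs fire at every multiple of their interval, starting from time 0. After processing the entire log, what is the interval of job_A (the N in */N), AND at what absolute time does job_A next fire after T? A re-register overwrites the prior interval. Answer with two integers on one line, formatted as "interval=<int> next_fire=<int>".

Answer: interval=12 next_fire=108

Derivation:
Op 1: register job_E */19 -> active={job_E:*/19}
Op 2: register job_C */16 -> active={job_C:*/16, job_E:*/19}
Op 3: unregister job_C -> active={job_E:*/19}
Op 4: register job_E */9 -> active={job_E:*/9}
Op 5: register job_C */15 -> active={job_C:*/15, job_E:*/9}
Op 6: register job_C */15 -> active={job_C:*/15, job_E:*/9}
Op 7: register job_B */13 -> active={job_B:*/13, job_C:*/15, job_E:*/9}
Op 8: register job_A */12 -> active={job_A:*/12, job_B:*/13, job_C:*/15, job_E:*/9}
Final interval of job_A = 12
Next fire of job_A after T=98: (98//12+1)*12 = 108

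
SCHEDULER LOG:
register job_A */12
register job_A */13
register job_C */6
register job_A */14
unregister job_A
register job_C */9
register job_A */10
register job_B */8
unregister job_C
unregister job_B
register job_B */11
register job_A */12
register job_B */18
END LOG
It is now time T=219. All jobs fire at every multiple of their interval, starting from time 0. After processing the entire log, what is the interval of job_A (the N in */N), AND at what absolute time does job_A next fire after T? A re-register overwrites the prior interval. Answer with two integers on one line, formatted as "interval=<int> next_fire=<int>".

Op 1: register job_A */12 -> active={job_A:*/12}
Op 2: register job_A */13 -> active={job_A:*/13}
Op 3: register job_C */6 -> active={job_A:*/13, job_C:*/6}
Op 4: register job_A */14 -> active={job_A:*/14, job_C:*/6}
Op 5: unregister job_A -> active={job_C:*/6}
Op 6: register job_C */9 -> active={job_C:*/9}
Op 7: register job_A */10 -> active={job_A:*/10, job_C:*/9}
Op 8: register job_B */8 -> active={job_A:*/10, job_B:*/8, job_C:*/9}
Op 9: unregister job_C -> active={job_A:*/10, job_B:*/8}
Op 10: unregister job_B -> active={job_A:*/10}
Op 11: register job_B */11 -> active={job_A:*/10, job_B:*/11}
Op 12: register job_A */12 -> active={job_A:*/12, job_B:*/11}
Op 13: register job_B */18 -> active={job_A:*/12, job_B:*/18}
Final interval of job_A = 12
Next fire of job_A after T=219: (219//12+1)*12 = 228

Answer: interval=12 next_fire=228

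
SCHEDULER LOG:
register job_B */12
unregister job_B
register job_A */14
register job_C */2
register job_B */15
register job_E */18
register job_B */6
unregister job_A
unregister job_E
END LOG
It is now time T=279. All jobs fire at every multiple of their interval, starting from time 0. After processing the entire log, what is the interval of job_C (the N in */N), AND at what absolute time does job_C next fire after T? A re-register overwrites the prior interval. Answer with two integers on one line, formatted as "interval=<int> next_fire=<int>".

Answer: interval=2 next_fire=280

Derivation:
Op 1: register job_B */12 -> active={job_B:*/12}
Op 2: unregister job_B -> active={}
Op 3: register job_A */14 -> active={job_A:*/14}
Op 4: register job_C */2 -> active={job_A:*/14, job_C:*/2}
Op 5: register job_B */15 -> active={job_A:*/14, job_B:*/15, job_C:*/2}
Op 6: register job_E */18 -> active={job_A:*/14, job_B:*/15, job_C:*/2, job_E:*/18}
Op 7: register job_B */6 -> active={job_A:*/14, job_B:*/6, job_C:*/2, job_E:*/18}
Op 8: unregister job_A -> active={job_B:*/6, job_C:*/2, job_E:*/18}
Op 9: unregister job_E -> active={job_B:*/6, job_C:*/2}
Final interval of job_C = 2
Next fire of job_C after T=279: (279//2+1)*2 = 280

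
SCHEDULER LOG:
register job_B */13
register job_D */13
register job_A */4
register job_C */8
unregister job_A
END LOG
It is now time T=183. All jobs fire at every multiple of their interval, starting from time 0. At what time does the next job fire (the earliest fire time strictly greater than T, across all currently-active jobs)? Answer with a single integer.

Answer: 184

Derivation:
Op 1: register job_B */13 -> active={job_B:*/13}
Op 2: register job_D */13 -> active={job_B:*/13, job_D:*/13}
Op 3: register job_A */4 -> active={job_A:*/4, job_B:*/13, job_D:*/13}
Op 4: register job_C */8 -> active={job_A:*/4, job_B:*/13, job_C:*/8, job_D:*/13}
Op 5: unregister job_A -> active={job_B:*/13, job_C:*/8, job_D:*/13}
  job_B: interval 13, next fire after T=183 is 195
  job_C: interval 8, next fire after T=183 is 184
  job_D: interval 13, next fire after T=183 is 195
Earliest fire time = 184 (job job_C)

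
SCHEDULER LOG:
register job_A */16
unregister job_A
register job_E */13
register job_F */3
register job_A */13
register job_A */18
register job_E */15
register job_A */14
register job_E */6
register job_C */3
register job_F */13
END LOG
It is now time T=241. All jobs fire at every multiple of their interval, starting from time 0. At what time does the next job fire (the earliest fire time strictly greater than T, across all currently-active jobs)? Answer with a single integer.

Op 1: register job_A */16 -> active={job_A:*/16}
Op 2: unregister job_A -> active={}
Op 3: register job_E */13 -> active={job_E:*/13}
Op 4: register job_F */3 -> active={job_E:*/13, job_F:*/3}
Op 5: register job_A */13 -> active={job_A:*/13, job_E:*/13, job_F:*/3}
Op 6: register job_A */18 -> active={job_A:*/18, job_E:*/13, job_F:*/3}
Op 7: register job_E */15 -> active={job_A:*/18, job_E:*/15, job_F:*/3}
Op 8: register job_A */14 -> active={job_A:*/14, job_E:*/15, job_F:*/3}
Op 9: register job_E */6 -> active={job_A:*/14, job_E:*/6, job_F:*/3}
Op 10: register job_C */3 -> active={job_A:*/14, job_C:*/3, job_E:*/6, job_F:*/3}
Op 11: register job_F */13 -> active={job_A:*/14, job_C:*/3, job_E:*/6, job_F:*/13}
  job_A: interval 14, next fire after T=241 is 252
  job_C: interval 3, next fire after T=241 is 243
  job_E: interval 6, next fire after T=241 is 246
  job_F: interval 13, next fire after T=241 is 247
Earliest fire time = 243 (job job_C)

Answer: 243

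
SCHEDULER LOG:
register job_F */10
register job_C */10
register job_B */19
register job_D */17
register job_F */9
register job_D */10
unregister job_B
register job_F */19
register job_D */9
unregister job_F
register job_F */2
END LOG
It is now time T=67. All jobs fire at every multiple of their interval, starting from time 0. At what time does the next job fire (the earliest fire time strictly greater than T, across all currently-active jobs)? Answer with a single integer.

Answer: 68

Derivation:
Op 1: register job_F */10 -> active={job_F:*/10}
Op 2: register job_C */10 -> active={job_C:*/10, job_F:*/10}
Op 3: register job_B */19 -> active={job_B:*/19, job_C:*/10, job_F:*/10}
Op 4: register job_D */17 -> active={job_B:*/19, job_C:*/10, job_D:*/17, job_F:*/10}
Op 5: register job_F */9 -> active={job_B:*/19, job_C:*/10, job_D:*/17, job_F:*/9}
Op 6: register job_D */10 -> active={job_B:*/19, job_C:*/10, job_D:*/10, job_F:*/9}
Op 7: unregister job_B -> active={job_C:*/10, job_D:*/10, job_F:*/9}
Op 8: register job_F */19 -> active={job_C:*/10, job_D:*/10, job_F:*/19}
Op 9: register job_D */9 -> active={job_C:*/10, job_D:*/9, job_F:*/19}
Op 10: unregister job_F -> active={job_C:*/10, job_D:*/9}
Op 11: register job_F */2 -> active={job_C:*/10, job_D:*/9, job_F:*/2}
  job_C: interval 10, next fire after T=67 is 70
  job_D: interval 9, next fire after T=67 is 72
  job_F: interval 2, next fire after T=67 is 68
Earliest fire time = 68 (job job_F)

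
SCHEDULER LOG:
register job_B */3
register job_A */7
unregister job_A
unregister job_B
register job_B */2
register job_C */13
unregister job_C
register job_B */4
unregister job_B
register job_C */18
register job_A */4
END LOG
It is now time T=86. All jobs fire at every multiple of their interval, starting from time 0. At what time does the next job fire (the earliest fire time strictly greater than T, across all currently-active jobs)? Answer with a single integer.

Answer: 88

Derivation:
Op 1: register job_B */3 -> active={job_B:*/3}
Op 2: register job_A */7 -> active={job_A:*/7, job_B:*/3}
Op 3: unregister job_A -> active={job_B:*/3}
Op 4: unregister job_B -> active={}
Op 5: register job_B */2 -> active={job_B:*/2}
Op 6: register job_C */13 -> active={job_B:*/2, job_C:*/13}
Op 7: unregister job_C -> active={job_B:*/2}
Op 8: register job_B */4 -> active={job_B:*/4}
Op 9: unregister job_B -> active={}
Op 10: register job_C */18 -> active={job_C:*/18}
Op 11: register job_A */4 -> active={job_A:*/4, job_C:*/18}
  job_A: interval 4, next fire after T=86 is 88
  job_C: interval 18, next fire after T=86 is 90
Earliest fire time = 88 (job job_A)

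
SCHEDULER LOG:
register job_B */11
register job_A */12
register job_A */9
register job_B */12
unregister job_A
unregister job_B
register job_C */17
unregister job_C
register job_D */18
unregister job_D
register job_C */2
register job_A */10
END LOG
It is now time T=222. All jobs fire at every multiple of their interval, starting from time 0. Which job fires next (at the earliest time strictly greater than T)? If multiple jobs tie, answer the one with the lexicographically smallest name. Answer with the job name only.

Op 1: register job_B */11 -> active={job_B:*/11}
Op 2: register job_A */12 -> active={job_A:*/12, job_B:*/11}
Op 3: register job_A */9 -> active={job_A:*/9, job_B:*/11}
Op 4: register job_B */12 -> active={job_A:*/9, job_B:*/12}
Op 5: unregister job_A -> active={job_B:*/12}
Op 6: unregister job_B -> active={}
Op 7: register job_C */17 -> active={job_C:*/17}
Op 8: unregister job_C -> active={}
Op 9: register job_D */18 -> active={job_D:*/18}
Op 10: unregister job_D -> active={}
Op 11: register job_C */2 -> active={job_C:*/2}
Op 12: register job_A */10 -> active={job_A:*/10, job_C:*/2}
  job_A: interval 10, next fire after T=222 is 230
  job_C: interval 2, next fire after T=222 is 224
Earliest = 224, winner (lex tiebreak) = job_C

Answer: job_C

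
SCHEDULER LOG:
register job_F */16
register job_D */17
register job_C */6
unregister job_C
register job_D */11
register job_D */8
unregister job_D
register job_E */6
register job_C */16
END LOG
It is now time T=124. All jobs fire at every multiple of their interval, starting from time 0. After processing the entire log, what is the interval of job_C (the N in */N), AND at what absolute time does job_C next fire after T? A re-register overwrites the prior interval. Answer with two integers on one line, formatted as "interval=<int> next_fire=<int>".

Answer: interval=16 next_fire=128

Derivation:
Op 1: register job_F */16 -> active={job_F:*/16}
Op 2: register job_D */17 -> active={job_D:*/17, job_F:*/16}
Op 3: register job_C */6 -> active={job_C:*/6, job_D:*/17, job_F:*/16}
Op 4: unregister job_C -> active={job_D:*/17, job_F:*/16}
Op 5: register job_D */11 -> active={job_D:*/11, job_F:*/16}
Op 6: register job_D */8 -> active={job_D:*/8, job_F:*/16}
Op 7: unregister job_D -> active={job_F:*/16}
Op 8: register job_E */6 -> active={job_E:*/6, job_F:*/16}
Op 9: register job_C */16 -> active={job_C:*/16, job_E:*/6, job_F:*/16}
Final interval of job_C = 16
Next fire of job_C after T=124: (124//16+1)*16 = 128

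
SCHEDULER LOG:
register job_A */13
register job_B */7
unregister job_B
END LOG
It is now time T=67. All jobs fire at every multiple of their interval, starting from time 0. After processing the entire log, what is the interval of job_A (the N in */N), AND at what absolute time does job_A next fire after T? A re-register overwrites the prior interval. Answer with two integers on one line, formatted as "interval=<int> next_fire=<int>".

Answer: interval=13 next_fire=78

Derivation:
Op 1: register job_A */13 -> active={job_A:*/13}
Op 2: register job_B */7 -> active={job_A:*/13, job_B:*/7}
Op 3: unregister job_B -> active={job_A:*/13}
Final interval of job_A = 13
Next fire of job_A after T=67: (67//13+1)*13 = 78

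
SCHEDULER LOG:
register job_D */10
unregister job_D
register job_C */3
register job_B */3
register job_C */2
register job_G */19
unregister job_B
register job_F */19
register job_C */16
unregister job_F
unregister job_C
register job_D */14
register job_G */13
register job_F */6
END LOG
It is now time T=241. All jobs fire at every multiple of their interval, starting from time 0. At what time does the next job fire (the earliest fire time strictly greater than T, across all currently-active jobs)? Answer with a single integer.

Answer: 246

Derivation:
Op 1: register job_D */10 -> active={job_D:*/10}
Op 2: unregister job_D -> active={}
Op 3: register job_C */3 -> active={job_C:*/3}
Op 4: register job_B */3 -> active={job_B:*/3, job_C:*/3}
Op 5: register job_C */2 -> active={job_B:*/3, job_C:*/2}
Op 6: register job_G */19 -> active={job_B:*/3, job_C:*/2, job_G:*/19}
Op 7: unregister job_B -> active={job_C:*/2, job_G:*/19}
Op 8: register job_F */19 -> active={job_C:*/2, job_F:*/19, job_G:*/19}
Op 9: register job_C */16 -> active={job_C:*/16, job_F:*/19, job_G:*/19}
Op 10: unregister job_F -> active={job_C:*/16, job_G:*/19}
Op 11: unregister job_C -> active={job_G:*/19}
Op 12: register job_D */14 -> active={job_D:*/14, job_G:*/19}
Op 13: register job_G */13 -> active={job_D:*/14, job_G:*/13}
Op 14: register job_F */6 -> active={job_D:*/14, job_F:*/6, job_G:*/13}
  job_D: interval 14, next fire after T=241 is 252
  job_F: interval 6, next fire after T=241 is 246
  job_G: interval 13, next fire after T=241 is 247
Earliest fire time = 246 (job job_F)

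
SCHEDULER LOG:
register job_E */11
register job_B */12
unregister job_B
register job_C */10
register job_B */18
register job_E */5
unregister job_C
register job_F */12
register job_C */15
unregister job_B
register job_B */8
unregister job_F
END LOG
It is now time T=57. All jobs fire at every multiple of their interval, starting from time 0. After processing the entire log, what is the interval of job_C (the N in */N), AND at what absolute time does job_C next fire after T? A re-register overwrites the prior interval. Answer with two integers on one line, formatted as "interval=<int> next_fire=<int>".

Answer: interval=15 next_fire=60

Derivation:
Op 1: register job_E */11 -> active={job_E:*/11}
Op 2: register job_B */12 -> active={job_B:*/12, job_E:*/11}
Op 3: unregister job_B -> active={job_E:*/11}
Op 4: register job_C */10 -> active={job_C:*/10, job_E:*/11}
Op 5: register job_B */18 -> active={job_B:*/18, job_C:*/10, job_E:*/11}
Op 6: register job_E */5 -> active={job_B:*/18, job_C:*/10, job_E:*/5}
Op 7: unregister job_C -> active={job_B:*/18, job_E:*/5}
Op 8: register job_F */12 -> active={job_B:*/18, job_E:*/5, job_F:*/12}
Op 9: register job_C */15 -> active={job_B:*/18, job_C:*/15, job_E:*/5, job_F:*/12}
Op 10: unregister job_B -> active={job_C:*/15, job_E:*/5, job_F:*/12}
Op 11: register job_B */8 -> active={job_B:*/8, job_C:*/15, job_E:*/5, job_F:*/12}
Op 12: unregister job_F -> active={job_B:*/8, job_C:*/15, job_E:*/5}
Final interval of job_C = 15
Next fire of job_C after T=57: (57//15+1)*15 = 60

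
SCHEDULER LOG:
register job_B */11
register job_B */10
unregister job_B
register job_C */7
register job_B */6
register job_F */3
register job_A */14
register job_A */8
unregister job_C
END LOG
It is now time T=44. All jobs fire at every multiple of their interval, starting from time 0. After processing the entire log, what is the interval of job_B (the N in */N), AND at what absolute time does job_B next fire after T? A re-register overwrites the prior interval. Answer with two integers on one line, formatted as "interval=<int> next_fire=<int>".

Answer: interval=6 next_fire=48

Derivation:
Op 1: register job_B */11 -> active={job_B:*/11}
Op 2: register job_B */10 -> active={job_B:*/10}
Op 3: unregister job_B -> active={}
Op 4: register job_C */7 -> active={job_C:*/7}
Op 5: register job_B */6 -> active={job_B:*/6, job_C:*/7}
Op 6: register job_F */3 -> active={job_B:*/6, job_C:*/7, job_F:*/3}
Op 7: register job_A */14 -> active={job_A:*/14, job_B:*/6, job_C:*/7, job_F:*/3}
Op 8: register job_A */8 -> active={job_A:*/8, job_B:*/6, job_C:*/7, job_F:*/3}
Op 9: unregister job_C -> active={job_A:*/8, job_B:*/6, job_F:*/3}
Final interval of job_B = 6
Next fire of job_B after T=44: (44//6+1)*6 = 48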